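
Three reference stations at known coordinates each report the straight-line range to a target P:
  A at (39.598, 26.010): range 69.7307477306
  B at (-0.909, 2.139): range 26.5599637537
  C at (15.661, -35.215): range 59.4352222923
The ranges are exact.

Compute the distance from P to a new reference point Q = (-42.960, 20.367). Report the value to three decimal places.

21.352

eq1: (x − 39.598)² + (y − 26.010)² = 69.7307477306²
eq2: (x + 0.909)² + (y − 2.139)² = 26.5599637537²
eq3: (x − 15.661)² + (y + 35.215)² = 59.4352222923²
eq2−eq3, eq2−eq1 (x²,y² cancel):
  33.140·x − 74.708·y = -1347.152430
  81.014·x + 47.742·y = -1917.825402
det = 33.140·47.742 − -74.708·81.014 = 7634.563792
x = (-1347.152430·47.742 − -74.708·-1917.825402) / 7634.563792 = -27.191161
y = (33.140·-1917.825402 − -1347.152430·81.014) / 7634.563792 = 5.970410
|P − Q| = √((-27.191161 − -42.960)² + (5.970410 − 20.367)²) = 21.352239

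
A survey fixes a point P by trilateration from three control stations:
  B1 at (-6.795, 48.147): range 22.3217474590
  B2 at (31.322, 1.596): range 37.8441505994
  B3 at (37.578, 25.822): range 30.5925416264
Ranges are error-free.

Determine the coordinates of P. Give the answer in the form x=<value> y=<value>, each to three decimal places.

x=7.415 y=30.933

eq1: (x + 6.795)² + (y − 48.147)² = 22.3217474590²
eq2: (x − 31.322)² + (y − 1.596)² = 37.8441505994²
eq3: (x − 37.578)² + (y − 25.822)² = 30.5925416264²
eq3−eq2, eq3−eq1 (x²,y² cancel):
  -12.512·x − 48.452·y = -1591.542999
  -88.746·x + 44.650·y = 723.067060
det = -12.512·44.650 − -48.452·-88.746 = -4858.581992
x = (-1591.542999·44.650 − -48.452·723.067060) / -4858.581992 = 7.415404
y = (-12.512·723.067060 − -1591.542999·-88.746) / -4858.581992 = 30.932912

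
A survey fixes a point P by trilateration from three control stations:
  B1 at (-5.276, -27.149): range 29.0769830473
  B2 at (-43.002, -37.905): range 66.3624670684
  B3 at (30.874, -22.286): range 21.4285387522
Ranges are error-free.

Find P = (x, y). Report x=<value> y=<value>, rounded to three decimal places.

x=15.770 y=-7.086

eq1: (x + 5.276)² + (y + 27.149)² = 29.0769830473²
eq2: (x + 43.002)² + (y + 37.905)² = 66.3624670684²
eq3: (x − 30.874)² + (y + 22.286)² = 21.4285387522²
eq2−eq1, eq2−eq3 (x²,y² cancel):
  75.452·x + 21.512·y = 1037.449440
  147.752·x + 31.238·y = 2108.703405
det = 75.452·31.238 − 21.512·147.752 = -821.471448
x = (1037.449440·31.238 − 21.512·2108.703405) / -821.471448 = 15.769972
y = (75.452·2108.703405 − 1037.449440·147.752) / -821.471448 = -7.085651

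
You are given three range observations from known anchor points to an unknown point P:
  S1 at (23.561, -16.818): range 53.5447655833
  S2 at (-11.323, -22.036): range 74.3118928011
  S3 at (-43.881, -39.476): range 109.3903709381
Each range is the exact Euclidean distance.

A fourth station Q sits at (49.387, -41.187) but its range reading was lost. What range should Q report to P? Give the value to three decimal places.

eq1: (x − 23.561)² + (y + 16.818)² = 53.5447655833²
eq2: (x + 11.323)² + (y + 22.036)² = 74.3118928011²
eq3: (x + 43.881)² + (y + 39.476)² = 109.3903709381²
eq3−eq2, eq3−eq1 (x²,y² cancel):
  65.116·x + 34.880·y = 3573.894730
  134.884·x + 45.316·y = 6453.280441
det = 65.116·45.316 − 34.880·134.884 = -1753.957264
x = (3573.894730·45.316 − 34.880·6453.280441) / -1753.957264 = 35.996207
y = (65.116·6453.280441 − 3573.894730·134.884) / -1753.957264 = 35.262779
|P − Q| = √((35.996207 − 49.387)² + (35.262779 − -41.187)²) = 77.613672

77.614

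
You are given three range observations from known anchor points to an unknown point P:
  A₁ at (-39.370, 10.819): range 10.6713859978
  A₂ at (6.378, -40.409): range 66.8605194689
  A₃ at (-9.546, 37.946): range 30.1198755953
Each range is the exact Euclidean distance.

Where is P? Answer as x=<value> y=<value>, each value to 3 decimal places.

x=-29.906 y=15.750

eq1: (x + 39.370)² + (y − 10.819)² = 10.6713859978²
eq2: (x − 6.378)² + (y + 40.409)² = 66.8605194689²
eq3: (x + 9.546)² + (y − 37.946)² = 30.1198755953²
eq3−eq2, eq3−eq1 (x²,y² cancel):
  31.848·x − 156.710·y = -3420.581025
  -59.648·x − 54.254·y = 929.351056
det = 31.848·-54.254 − -156.710·-59.648 = -11075.319472
x = (-3420.581025·-54.254 − -156.710·929.351056) / -11075.319472 = -29.906027
y = (31.848·929.351056 − -3420.581025·-59.648) / -11075.319472 = 15.749690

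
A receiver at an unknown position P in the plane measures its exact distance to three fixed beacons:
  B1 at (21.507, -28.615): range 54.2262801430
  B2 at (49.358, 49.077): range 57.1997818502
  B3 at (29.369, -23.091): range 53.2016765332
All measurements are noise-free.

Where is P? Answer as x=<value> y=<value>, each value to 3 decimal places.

x=-0.456 y=20.964

eq1: (x − 21.507)² + (y + 28.615)² = 54.2262801430²
eq2: (x − 49.358)² + (y − 49.077)² = 57.1997818502²
eq3: (x − 29.369)² + (y + 23.091)² = 53.2016765332²
eq1−eq3, eq1−eq2 (x²,y² cancel):
  15.724·x + 11.048·y = 224.434240
  55.702·x + 155.384·y = 3232.069233
det = 15.724·155.384 − 11.048·55.702 = 1827.862320
x = (224.434240·155.384 − 11.048·3232.069233) / 1827.862320 = -0.456495
y = (15.724·3232.069233 − 224.434240·55.702) / 1827.862320 = 20.964172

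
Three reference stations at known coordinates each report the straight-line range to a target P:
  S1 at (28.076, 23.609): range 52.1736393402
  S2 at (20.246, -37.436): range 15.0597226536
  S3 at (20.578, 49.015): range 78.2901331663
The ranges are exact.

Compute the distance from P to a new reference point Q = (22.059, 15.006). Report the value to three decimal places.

44.590

eq1: (x − 28.076)² + (y − 23.609)² = 52.1736393402²
eq2: (x − 20.246)² + (y + 37.436)² = 15.0597226536²
eq3: (x − 20.578)² + (y − 49.015)² = 78.2901331663²
eq1−eq2, eq1−eq3 (x²,y² cancel):
  -15.660·x − 122.090·y = 2961.001351
  -14.996·x + 50.812·y = -1926.978657
det = -15.660·50.812 − -122.090·-14.996 = -2626.577560
x = (2961.001351·50.812 − -122.090·-1926.978657) / -2626.577560 = 32.289328
y = (-15.660·-1926.978657 − 2961.001351·-14.996) / -2626.577560 = -28.394236
|P − Q| = √((32.289328 − 22.059)² + (-28.394236 − 15.006)²) = 44.589686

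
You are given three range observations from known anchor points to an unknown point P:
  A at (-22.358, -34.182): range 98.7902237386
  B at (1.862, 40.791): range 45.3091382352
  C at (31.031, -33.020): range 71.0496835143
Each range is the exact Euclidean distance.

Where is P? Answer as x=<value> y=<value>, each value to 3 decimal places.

x=46.941 y=36.226

eq1: (x + 22.358)² + (y + 34.182)² = 98.7902237386²
eq2: (x − 1.862)² + (y − 40.791)² = 45.3091382352²
eq3: (x − 31.031)² + (y + 33.020)² = 71.0496835143²
eq1−eq3, eq1−eq2 (x²,y² cancel):
  106.778·x + 2.324·y = 5096.404852
  48.440·x + 149.946·y = 7705.673736
det = 106.778·149.946 − 2.324·48.440 = 15898.359428
x = (5096.404852·149.946 − 2.324·7705.673736) / 15898.359428 = 46.940537
y = (106.778·7705.673736 − 5096.404852·48.440) / 15898.359428 = 36.225535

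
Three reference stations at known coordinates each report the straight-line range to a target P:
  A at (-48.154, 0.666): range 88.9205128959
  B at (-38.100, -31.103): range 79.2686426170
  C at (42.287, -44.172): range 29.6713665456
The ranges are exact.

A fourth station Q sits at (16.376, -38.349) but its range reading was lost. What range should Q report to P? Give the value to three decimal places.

eq1: (x + 48.154)² + (y − 0.666)² = 88.9205128959²
eq2: (x + 38.100)² + (y + 31.103)² = 79.2686426170²
eq3: (x − 42.287)² + (y + 44.172)² = 29.6713665456²
eq2−eq1, eq2−eq3 (x²,y² cancel):
  -20.108·x + 63.538·y = -1723.095248
  160.774·x − 26.138·y = 6723.477054
det = -20.108·-26.138 − 63.538·160.774 = -9689.675508
x = (-1723.095248·-26.138 − 63.538·6723.477054) / -9689.675508 = 39.439713
y = (-20.108·6723.477054 − -1723.095248·160.774) / -9689.675508 = -14.637563
|P − Q| = √((39.439713 − 16.376)² + (-14.637563 − -38.349)²) = 33.078197

33.078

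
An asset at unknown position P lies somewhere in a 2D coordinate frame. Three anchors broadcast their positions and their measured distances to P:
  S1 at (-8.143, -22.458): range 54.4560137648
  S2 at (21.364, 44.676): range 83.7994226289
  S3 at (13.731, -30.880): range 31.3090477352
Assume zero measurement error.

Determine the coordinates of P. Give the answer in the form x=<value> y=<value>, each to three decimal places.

x=44.647 y=-35.824

eq1: (x + 8.143)² + (y + 22.458)² = 54.4560137648²
eq2: (x − 21.364)² + (y − 44.676)² = 83.7994226289²
eq3: (x − 13.731)² + (y + 30.880)² = 31.3090477352²
eq3−eq1, eq3−eq2 (x²,y² cancel):
  -43.748·x + 16.844·y = -2556.645513
  15.266·x + 151.112·y = -4731.836052
det = -43.748·151.112 − 16.844·15.266 = -6867.988280
x = (-2556.645513·151.112 − 16.844·-4731.836052) / -6867.988280 = 44.647247
y = (-43.748·-4731.836052 − -2556.645513·15.266) / -6867.988280 = -35.823898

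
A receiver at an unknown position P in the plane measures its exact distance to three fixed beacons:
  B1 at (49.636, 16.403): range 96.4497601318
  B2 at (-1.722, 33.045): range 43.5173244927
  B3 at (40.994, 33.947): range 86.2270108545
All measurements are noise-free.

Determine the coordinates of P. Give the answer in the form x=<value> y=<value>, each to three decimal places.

x=-45.233 y=33.794

eq1: (x − 49.636)² + (y − 16.403)² = 96.4497601318²
eq2: (x + 1.722)² + (y − 33.045)² = 43.5173244927²
eq3: (x − 40.994)² + (y − 33.947)² = 86.2270108545²
eq2−eq3, eq2−eq1 (x²,y² cancel):
  85.432·x + 1.804·y = -3803.370334
  102.716·x − 33.284·y = -5770.945102
det = 85.432·-33.284 − 1.804·102.716 = -3028.818352
x = (-3803.370334·-33.284 − 1.804·-5770.945102) / -3028.818352 = -45.232875
y = (85.432·-5770.945102 − -3803.370334·102.716) / -3028.818352 = 33.794168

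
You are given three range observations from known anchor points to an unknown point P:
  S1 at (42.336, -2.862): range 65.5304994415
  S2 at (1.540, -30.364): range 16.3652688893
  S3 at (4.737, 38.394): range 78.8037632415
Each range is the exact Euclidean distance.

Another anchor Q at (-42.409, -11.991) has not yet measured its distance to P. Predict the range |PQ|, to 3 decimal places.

39.803

eq1: (x − 42.336)² + (y + 2.862)² = 65.5304994415²
eq2: (x − 1.540)² + (y + 30.364)² = 16.3652688893²
eq3: (x − 4.737)² + (y − 38.394)² = 78.8037632415²
eq2−eq3, eq2−eq1 (x²,y² cancel):
  6.394·x + 137.516·y = -5370.016766
  81.592·x + 55.004·y = -3150.240487
det = 6.394·55.004 − 137.516·81.592 = -10868.509896
x = (-5370.016766·55.004 − 137.516·-3150.240487) / -10868.509896 = -12.682150
y = (6.394·-3150.240487 − -5370.016766·81.592) / -10868.509896 = -38.460449
|P − Q| = √((-12.682150 − -42.409)² + (-38.460449 − -11.991)²) = 39.803484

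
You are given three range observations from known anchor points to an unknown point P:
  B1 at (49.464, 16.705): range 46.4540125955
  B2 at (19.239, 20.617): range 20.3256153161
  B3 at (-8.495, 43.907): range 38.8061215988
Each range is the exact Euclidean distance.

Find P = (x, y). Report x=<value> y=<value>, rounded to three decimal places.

x=4.000 y=7.167

eq1: (x − 49.464)² + (y − 16.705)² = 46.4540125955²
eq2: (x − 19.239)² + (y − 20.617)² = 20.3256153161²
eq3: (x + 8.495)² + (y − 43.907)² = 38.8061215988²
eq2−eq3, eq2−eq1 (x²,y² cancel):
  -55.468·x + 46.580·y = 112.005428
  60.450·x − 7.824·y = 185.699863
det = -55.468·-7.824 − 46.580·60.450 = -2381.779368
x = (112.005428·-7.824 − 46.580·185.699863) / -2381.779368 = 3.999627
y = (-55.468·185.699863 − 112.005428·60.450) / -2381.779368 = 7.167384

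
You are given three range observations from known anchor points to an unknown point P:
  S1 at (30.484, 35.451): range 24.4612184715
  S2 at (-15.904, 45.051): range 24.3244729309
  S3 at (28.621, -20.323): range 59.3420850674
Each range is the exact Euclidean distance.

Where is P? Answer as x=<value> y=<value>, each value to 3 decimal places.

eq1: (x − 30.484)² + (y − 35.451)² = 24.4612184715²
eq2: (x + 15.904)² + (y − 45.051)² = 24.3244729309²
eq3: (x − 28.621)² + (y + 20.323)² = 59.3420850674²
eq1−eq2, eq1−eq3 (x²,y² cancel):
  -92.776·x + 19.200·y = 103.153386
  -3.726·x − 111.548·y = -3876.993538
det = -92.776·-111.548 − 19.200·-3.726 = 10420.516448
x = (103.153386·-111.548 − 19.200·-3876.993538) / 10420.516448 = 6.039213
y = (-92.776·-3876.993538 − 103.153386·-3.726) / 10420.516448 = 34.554554

x=6.039 y=34.555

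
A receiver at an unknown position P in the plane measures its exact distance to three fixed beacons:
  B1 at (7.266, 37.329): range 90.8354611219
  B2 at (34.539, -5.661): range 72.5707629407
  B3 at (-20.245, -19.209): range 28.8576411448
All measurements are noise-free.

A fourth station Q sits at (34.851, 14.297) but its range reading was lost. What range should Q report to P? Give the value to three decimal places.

85.915

eq1: (x − 7.266)² + (y − 37.329)² = 90.8354611219²
eq2: (x − 34.539)² + (y + 5.661)² = 72.5707629407²
eq3: (x + 20.245)² + (y + 19.209)² = 28.8576411448²
eq2−eq3, eq2−eq1 (x²,y² cancel):
  -109.568·x − 27.096·y = 3987.608445
  -54.546·x + 85.980·y = -2763.305808
det = -109.568·85.980 − -27.096·-54.546 = -10898.635056
x = (3987.608445·85.980 − -27.096·-2763.305808) / -10898.635056 = -24.588404
y = (-109.568·-2763.305808 − 3987.608445·-54.546) / -10898.635056 = -47.737903
|P − Q| = √((-24.588404 − 34.851)² + (-47.737903 − 14.297)²) = 85.914911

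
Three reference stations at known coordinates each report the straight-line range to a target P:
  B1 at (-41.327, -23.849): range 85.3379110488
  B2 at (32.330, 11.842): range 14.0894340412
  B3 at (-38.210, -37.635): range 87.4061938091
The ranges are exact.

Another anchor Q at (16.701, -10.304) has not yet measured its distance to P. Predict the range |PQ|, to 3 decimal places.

eq1: (x + 41.327)² + (y + 23.849)² = 85.3379110488²
eq2: (x − 32.330)² + (y − 11.842)² = 14.0894340412²
eq3: (x + 38.210)² + (y + 37.635)² = 87.4061938091²
eq3−eq1, eq3−eq2 (x²,y² cancel):
  -6.234·x + 27.572·y = -242.417941
  141.080·x + 98.954·y = 5750.395104
det = -6.234·98.954 − 27.572·141.080 = -4506.736996
x = (-242.417941·98.954 − 27.572·5750.395104) / -4506.736996 = 40.503388
y = (-6.234·5750.395104 − -242.417941·141.080) / -4506.736996 = 0.365595
|P − Q| = √((40.503388 − 16.701)² + (0.365595 − -10.304)²) = 26.084362

26.084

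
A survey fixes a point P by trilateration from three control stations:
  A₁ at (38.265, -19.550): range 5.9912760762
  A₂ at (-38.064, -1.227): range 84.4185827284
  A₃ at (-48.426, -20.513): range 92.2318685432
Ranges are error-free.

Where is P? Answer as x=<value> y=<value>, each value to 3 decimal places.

eq1: (x − 38.265)² + (y + 19.550)² = 5.9912760762²
eq2: (x + 38.064)² + (y + 1.227)² = 84.4185827284²
eq3: (x + 48.426)² + (y + 20.513)² = 92.2318685432²
eq2−eq3, eq2−eq1 (x²,y² cancel):
  -20.724·x − 38.572·y = -64.733445
  152.658·x − 36.646·y = 7486.640821
det = -20.724·-36.646 − -38.572·152.658 = 6647.776080
x = (-64.733445·-36.646 − -38.572·7486.640821) / 6647.776080 = 43.796140
y = (-20.724·7486.640821 − -64.733445·152.658) / 6647.776080 = -21.852581

x=43.796 y=-21.853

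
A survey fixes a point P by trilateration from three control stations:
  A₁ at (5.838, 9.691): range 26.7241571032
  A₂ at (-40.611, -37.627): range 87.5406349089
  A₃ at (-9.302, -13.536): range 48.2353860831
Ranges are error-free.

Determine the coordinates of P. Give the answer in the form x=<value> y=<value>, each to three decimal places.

eq1: (x − 5.838)² + (y − 9.691)² = 26.7241571032²
eq2: (x + 40.611)² + (y + 37.627)² = 87.5406349089²
eq3: (x + 9.302)² + (y + 13.536)² = 48.2353860831²
eq1−eq2, eq1−eq3 (x²,y² cancel):
  -92.898·x − 94.636·y = -4012.135462
  -30.280·x − 46.454·y = -1470.719123
det = -92.898·-46.454 − -94.636·-30.280 = 1449.905612
x = (-4012.135462·-46.454 − -94.636·-1470.719123) / 1449.905612 = 32.551613
y = (-92.898·-1470.719123 − -4012.135462·-30.280) / 1449.905612 = 10.441647

x=32.552 y=10.442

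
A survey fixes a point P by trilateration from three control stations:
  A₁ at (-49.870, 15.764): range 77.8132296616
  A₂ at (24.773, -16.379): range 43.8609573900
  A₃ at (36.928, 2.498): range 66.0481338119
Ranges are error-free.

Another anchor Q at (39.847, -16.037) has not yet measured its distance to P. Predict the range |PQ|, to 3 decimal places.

55.541

eq1: (x + 49.870)² + (y − 15.764)² = 77.8132296616²
eq2: (x − 24.773)² + (y + 16.379)² = 43.8609573900²
eq3: (x − 36.928)² + (y − 2.498)² = 66.0481338119²
eq1−eq2, eq1−eq3 (x²,y² cancel):
  149.286·x − 64.286·y = 2277.567701
  173.596·x − 26.532·y = 326.939322
det = 149.286·-26.532 − -64.286·173.596 = 7198.936304
x = (2277.567701·-26.532 − -64.286·326.939322) / 7198.936304 = -5.474532
y = (149.286·326.939322 − 2277.567701·173.596) / 7198.936304 = -48.141720
|P − Q| = √((-5.474532 − 39.847)² + (-48.141720 − -16.037)²) = 55.540565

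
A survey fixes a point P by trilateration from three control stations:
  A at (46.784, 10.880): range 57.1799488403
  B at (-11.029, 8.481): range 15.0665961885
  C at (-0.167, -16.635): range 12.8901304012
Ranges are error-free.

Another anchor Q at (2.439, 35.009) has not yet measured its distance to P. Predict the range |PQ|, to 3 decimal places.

42.486

eq1: (x − 46.784)² + (y − 10.880)² = 57.1799488403²
eq2: (x + 11.029)² + (y − 8.481)² = 15.0665961885²
eq3: (x + 0.167)² + (y + 16.635)² = 12.8901304012²
eq3−eq2, eq3−eq1 (x²,y² cancel):
  -21.724·x + 50.232·y = -144.031771
  93.902·x + 55.030·y = -1073.025146
det = -21.724·55.030 − 50.232·93.902 = -5912.356984
x = (-144.031771·55.030 − 50.232·-1073.025146) / -5912.356984 = -7.775940
y = (-21.724·-1073.025146 − -144.031771·93.902) / -5912.356984 = -6.230217
|P − Q| = √((-7.775940 − 2.439)² + (-6.230217 − 35.009)²) = 42.485504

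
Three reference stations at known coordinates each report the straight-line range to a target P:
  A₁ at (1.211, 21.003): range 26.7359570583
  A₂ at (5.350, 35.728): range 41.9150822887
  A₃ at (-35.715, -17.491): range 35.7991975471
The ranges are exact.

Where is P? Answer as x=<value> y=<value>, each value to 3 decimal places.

x=-1.968 y=-5.543

eq1: (x − 1.211)² + (y − 21.003)² = 26.7359570583²
eq2: (x − 5.350)² + (y − 35.728)² = 41.9150822887²
eq3: (x + 35.715)² + (y + 17.491)² = 35.7991975471²
eq2−eq1, eq2−eq3 (x²,y² cancel):
  -8.278·x − 29.450·y = 179.542769
  -82.130·x − 106.438·y = 751.675400
det = -8.278·-106.438 − -29.450·-82.130 = -1537.634736
x = (179.542769·-106.438 − -29.450·751.675400) / -1537.634736 = -1.968392
y = (-8.278·751.675400 − 179.542769·-82.130) / -1537.634736 = -5.543240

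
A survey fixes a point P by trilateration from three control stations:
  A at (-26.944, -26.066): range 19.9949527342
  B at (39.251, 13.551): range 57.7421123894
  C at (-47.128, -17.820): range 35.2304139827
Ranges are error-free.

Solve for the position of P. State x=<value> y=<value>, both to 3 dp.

x=-12.311 y=-12.440

eq1: (x + 26.944)² + (y + 26.066)² = 19.9949527342²
eq2: (x − 39.251)² + (y − 13.551)² = 57.7421123894²
eq3: (x + 47.128)² + (y + 17.820)² = 35.2304139827²
eq2−eq3, eq2−eq1 (x²,y² cancel):
  -172.758·x − 62.742·y = 2907.299656
  -132.390·x − 79.234·y = 2615.498298
det = -172.758·-79.234 − -62.742·-132.390 = 5381.893992
x = (2907.299656·-79.234 − -62.742·2615.498298) / 5381.893992 = -12.310794
y = (-172.758·2615.498298 − 2907.299656·-132.390) / 5381.893992 = -12.440017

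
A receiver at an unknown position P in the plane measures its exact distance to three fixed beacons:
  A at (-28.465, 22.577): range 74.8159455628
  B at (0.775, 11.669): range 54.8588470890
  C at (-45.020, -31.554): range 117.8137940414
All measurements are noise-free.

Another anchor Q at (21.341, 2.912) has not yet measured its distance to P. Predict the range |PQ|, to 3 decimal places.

49.525

eq1: (x + 28.465)² + (y − 22.577)² = 74.8159455628²
eq2: (x − 0.775)² + (y − 11.669)² = 54.8588470890²
eq3: (x + 45.020)² + (y + 31.554)² = 117.8137940414²
eq1−eq3, eq1−eq2 (x²,y² cancel):
  -33.110·x − 108.262·y = -6580.186194
  58.480·x − 21.816·y = 1404.721639
det = -33.110·-21.816 − -108.262·58.480 = 7053.489520
x = (-6580.186194·-21.816 − -108.262·1404.721639) / 7053.489520 = 41.912775
y = (-33.110·1404.721639 − -6580.186194·58.480) / 7053.489520 = 47.961928
|P − Q| = √((41.912775 − 21.341)² + (47.961928 − 2.912)²) = 49.524680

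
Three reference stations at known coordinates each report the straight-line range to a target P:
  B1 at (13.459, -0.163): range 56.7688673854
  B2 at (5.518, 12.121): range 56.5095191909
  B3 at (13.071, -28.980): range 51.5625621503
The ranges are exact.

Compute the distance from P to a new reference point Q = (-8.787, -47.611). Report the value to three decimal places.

37.942

eq1: (x − 13.459)² + (y + 0.163)² = 56.7688673854²
eq2: (x − 5.518)² + (y − 12.121)² = 56.5095191909²
eq3: (x − 13.071)² + (y + 28.980)² = 51.5625621503²
eq1−eq2, eq1−eq3 (x²,y² cancel):
  -15.882·x + 24.568·y = 25.574260
  -0.776·x − 57.634·y = 1393.526680
det = -15.882·-57.634 − 24.568·-0.776 = 934.407956
x = (25.574260·-57.634 − 24.568·1393.526680) / 934.407956 = -38.216830
y = (-15.882·1393.526680 − 25.574260·-0.776) / 934.407956 = -23.664337
|P − Q| = √((-38.216830 − -8.787)² + (-23.664337 − -47.611)²) = 37.941502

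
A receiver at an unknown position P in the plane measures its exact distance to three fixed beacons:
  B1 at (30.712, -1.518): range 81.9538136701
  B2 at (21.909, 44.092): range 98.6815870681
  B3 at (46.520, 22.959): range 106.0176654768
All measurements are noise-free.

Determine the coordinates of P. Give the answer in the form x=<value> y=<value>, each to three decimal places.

eq1: (x − 30.712)² + (y + 1.518)² = 81.9538136701²
eq2: (x − 21.909)² + (y − 44.092)² = 98.6815870681²
eq3: (x − 46.520)² + (y − 22.959)² = 106.0176654768²
eq1−eq2, eq1−eq3 (x²,y² cancel):
  -17.606·x + 91.220·y = -1543.050574
  31.616·x + 48.954·y = -2777.623005
det = -17.606·48.954 − 91.220·31.616 = -3745.895644
x = (-1543.050574·48.954 − 91.220·-2777.623005) / -3745.895644 = -47.474967
y = (-17.606·-2777.623005 − -1543.050574·31.616) / -3745.895644 = -26.078654

x=-47.475 y=-26.079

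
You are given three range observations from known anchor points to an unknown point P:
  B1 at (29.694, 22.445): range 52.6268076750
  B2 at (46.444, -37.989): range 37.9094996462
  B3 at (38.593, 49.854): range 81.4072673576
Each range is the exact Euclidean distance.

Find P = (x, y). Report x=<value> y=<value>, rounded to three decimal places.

x=10.322 y=-26.487

eq1: (x − 29.694)² + (y − 22.445)² = 52.6268076750²
eq2: (x − 46.444)² + (y + 37.989)² = 37.9094996462²
eq3: (x − 38.593)² + (y − 49.854)² = 81.4072673576²
eq1−eq3, eq1−eq2 (x²,y² cancel):
  17.798·x + 54.818·y = -1268.232989
  33.500·x − 120.868·y = 3547.148319
det = 17.798·-120.868 − 54.818·33.500 = -3987.611664
x = (-1268.232989·-120.868 − 54.818·3547.148319) / -3987.611664 = 10.321665
y = (17.798·3547.148319 − -1268.232989·33.500) / -3987.611664 = -26.486519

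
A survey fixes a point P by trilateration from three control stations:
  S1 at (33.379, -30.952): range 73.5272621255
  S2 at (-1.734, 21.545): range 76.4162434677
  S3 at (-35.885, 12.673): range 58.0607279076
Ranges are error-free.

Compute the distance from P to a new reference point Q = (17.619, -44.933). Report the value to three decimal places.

56.351

eq1: (x − 33.379)² + (y + 30.952)² = 73.5272621255²
eq2: (x + 1.734)² + (y − 21.545)² = 76.4162434677²
eq3: (x + 35.885)² + (y − 12.673)² = 58.0607279076²
eq3−eq1, eq3−eq2 (x²,y² cancel):
  138.528·x − 87.250·y = -1411.364360
  68.302·x + 17.744·y = -3449.538514
det = 138.528·17.744 − -87.250·68.302 = 8417.390332
x = (-1411.364360·17.744 − -87.250·-3449.538514) / 8417.390332 = -38.731183
y = (138.528·-3449.538514 − -1411.364360·68.302) / 8417.390332 = -45.317925
|P − Q| = √((-38.731183 − 17.619)² + (-45.317925 − -44.933)²) = 56.351498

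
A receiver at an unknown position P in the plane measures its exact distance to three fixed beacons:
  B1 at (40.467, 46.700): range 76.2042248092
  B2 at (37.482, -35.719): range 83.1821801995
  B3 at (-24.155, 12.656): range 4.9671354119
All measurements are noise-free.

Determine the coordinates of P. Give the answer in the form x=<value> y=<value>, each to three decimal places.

x=-28.687 y=14.688

eq1: (x − 40.467)² + (y − 46.700)² = 76.2042248092²
eq2: (x − 37.482)² + (y + 35.719)² = 83.1821801995²
eq3: (x + 24.155)² + (y − 12.656)² = 4.9671354119²
eq3−eq2, eq3−eq1 (x²,y² cancel):
  123.274·x − 96.750·y = -4957.493745
  129.244·x + 68.088·y = -2707.581717
det = 123.274·68.088 − -96.750·129.244 = 20897.837112
x = (-4957.493745·68.088 − -96.750·-2707.581717) / 20897.837112 = -28.687388
y = (123.274·-2707.581717 − -4957.493745·129.244) / 20897.837112 = 14.688213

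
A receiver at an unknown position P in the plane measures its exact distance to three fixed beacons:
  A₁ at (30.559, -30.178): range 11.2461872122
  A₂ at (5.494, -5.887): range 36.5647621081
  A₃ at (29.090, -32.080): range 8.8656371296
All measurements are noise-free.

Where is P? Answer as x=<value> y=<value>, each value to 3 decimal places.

x=22.653 y=-38.176

eq1: (x − 30.559)² + (y + 30.178)² = 11.2461872122²
eq2: (x − 5.494)² + (y + 5.887)² = 36.5647621081²
eq3: (x − 29.090)² + (y + 32.080)² = 8.8656371296²
eq1−eq3, eq1−eq2 (x²,y² cancel):
  -2.938·x − 3.804·y = 78.667540
  -50.130·x + 48.582·y = -2990.228461
det = -2.938·48.582 − -3.804·-50.130 = -333.428436
x = (78.667540·48.582 − -3.804·-2990.228461) / -333.428436 = 22.652545
y = (-2.938·-2990.228461 − 78.667540·-50.130) / -333.428436 = -38.175793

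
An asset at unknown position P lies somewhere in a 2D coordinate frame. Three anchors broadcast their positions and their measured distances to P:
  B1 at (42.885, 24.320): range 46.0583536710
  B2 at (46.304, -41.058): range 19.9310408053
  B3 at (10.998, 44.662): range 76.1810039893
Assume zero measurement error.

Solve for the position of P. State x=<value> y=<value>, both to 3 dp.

eq1: (x − 42.885)² + (y − 24.320)² = 46.0583536710²
eq2: (x − 46.304)² + (y + 41.058)² = 19.9310408053²
eq3: (x − 10.998)² + (y − 44.662)² = 76.1810039893²
eq3−eq2, eq3−eq1 (x²,y² cancel):
  70.612·x − 171.440·y = 7120.468513
  63.774·x − 40.684·y = 3997.108803
det = 70.612·-40.684 − -171.440·63.774 = 8060.635952
x = (7120.468513·-40.684 − -171.440·3997.108803) / 8060.635952 = 49.074936
y = (70.612·3997.108803 − 7120.468513·63.774) / 8060.635952 = -21.320515

x=49.075 y=-21.321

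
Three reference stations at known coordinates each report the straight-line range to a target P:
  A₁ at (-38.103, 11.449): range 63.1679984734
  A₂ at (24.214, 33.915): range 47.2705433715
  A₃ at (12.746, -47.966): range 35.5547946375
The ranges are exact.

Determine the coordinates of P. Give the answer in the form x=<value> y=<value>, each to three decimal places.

x=20.069 y=-13.173

eq1: (x + 38.103)² + (y − 11.449)² = 63.1679984734²
eq2: (x − 24.214)² + (y − 33.915)² = 47.2705433715²
eq3: (x − 12.746)² + (y + 47.966)² = 35.5547946375²
eq2−eq1, eq2−eq3 (x²,y² cancel):
  -124.634·x − 44.932·y = -1909.318571
  -22.936·x − 163.762·y = 1697.013500
det = -124.634·-163.762 − -44.932·-22.936 = 19379.752756
x = (-1909.318571·-163.762 − -44.932·1697.013500) / 19379.752756 = 20.068576
y = (-124.634·1697.013500 − -1909.318571·-22.936) / 19379.752756 = -13.173425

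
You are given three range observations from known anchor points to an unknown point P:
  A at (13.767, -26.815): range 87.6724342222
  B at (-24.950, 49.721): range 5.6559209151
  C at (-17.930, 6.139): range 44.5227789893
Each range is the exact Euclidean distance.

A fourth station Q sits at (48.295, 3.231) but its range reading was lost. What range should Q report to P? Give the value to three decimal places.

91.075

eq1: (x − 13.767)² + (y + 26.815)² = 87.6724342222²
eq2: (x + 24.950)² + (y − 49.721)² = 5.6559209151²
eq3: (x + 17.930)² + (y − 6.139)² = 44.5227789893²
eq1−eq3, eq1−eq2 (x²,y² cancel):
  -63.394·x + 65.908·y = 5154.775581
  -77.434·x + 153.072·y = 9840.572108
det = -63.394·153.072 − 65.908·-77.434 = -4600.326296
x = (5154.775581·153.072 − 65.908·9840.572108) / -4600.326296 = -30.536830
y = (-63.394·9840.572108 − 5154.775581·-77.434) / -4600.326296 = 48.839652
|P − Q| = √((-30.536830 − 48.295)² + (48.839652 − 3.231)²) = 91.074731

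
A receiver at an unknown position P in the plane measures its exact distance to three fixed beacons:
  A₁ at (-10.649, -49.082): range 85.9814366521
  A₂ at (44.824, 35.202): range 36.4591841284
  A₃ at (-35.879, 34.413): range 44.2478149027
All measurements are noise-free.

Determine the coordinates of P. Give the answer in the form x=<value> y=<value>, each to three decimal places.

eq1: (x + 10.649)² + (y + 49.082)² = 85.9814366521²
eq2: (x − 44.824)² + (y − 35.202)² = 36.4591841284²
eq3: (x + 35.879)² + (y − 34.413)² = 44.2478149027²
eq2−eq3, eq2−eq1 (x²,y² cancel):
  -161.406·x − 1.578·y = -1405.411586
  -110.946·x − 168.568·y = -6789.463196
det = -161.406·-168.568 − -1.578·-110.946 = 27032.813820
x = (-1405.411586·-168.568 − -1.578·-6789.463196) / 27032.813820 = 8.367373
y = (-161.406·-6789.463196 − -1405.411586·-110.946) / 27032.813820 = 34.770162

x=8.367 y=34.770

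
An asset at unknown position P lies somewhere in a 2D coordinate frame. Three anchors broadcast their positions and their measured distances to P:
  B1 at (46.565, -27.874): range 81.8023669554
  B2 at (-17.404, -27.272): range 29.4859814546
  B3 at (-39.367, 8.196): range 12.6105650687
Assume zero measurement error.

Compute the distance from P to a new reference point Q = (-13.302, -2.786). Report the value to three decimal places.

17.472

eq1: (x − 46.565)² + (y + 27.874)² = 81.8023669554²
eq2: (x + 17.404)² + (y + 27.272)² = 29.4859814546²
eq3: (x + 39.367)² + (y − 8.196)² = 12.6105650687²
eq1−eq2, eq1−eq3 (x²,y² cancel):
  -127.938·x + 1.204·y = 3923.606236
  -171.864·x + 72.140·y = 5204.276892
det = -127.938·72.140 − 1.204·-171.864 = -9022.523064
x = (3923.606236·72.140 − 1.204·5204.276892) / -9022.523064 = -30.676896
y = (-127.938·5204.276892 − 3923.606236·-171.864) / -9022.523064 = -0.942296
|P − Q| = √((-30.676896 − -13.302)² + (-0.942296 − -2.786)²) = 17.472443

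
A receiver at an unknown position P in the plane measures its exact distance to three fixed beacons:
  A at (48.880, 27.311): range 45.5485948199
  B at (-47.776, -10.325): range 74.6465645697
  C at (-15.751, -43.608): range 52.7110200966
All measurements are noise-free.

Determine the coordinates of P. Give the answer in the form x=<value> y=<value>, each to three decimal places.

eq1: (x − 48.880)² + (y − 27.311)² = 45.5485948199²
eq2: (x + 47.776)² + (y + 10.325)² = 74.6465645697²
eq3: (x + 15.751)² + (y + 43.608)² = 52.7110200966²
eq3−eq1, eq3−eq2 (x²,y² cancel):
  129.262·x + 141.838·y = 1689.170606
  -64.050·x + 66.566·y = -2554.257826
det = 129.262·66.566 − 141.838·-64.050 = 17689.178192
x = (1689.170606·66.566 − 141.838·-2554.257826) / 17689.178192 = 26.837434
y = (129.262·-2554.257826 − 1689.170606·-64.050) / 17689.178192 = -12.548751

x=26.837 y=-12.549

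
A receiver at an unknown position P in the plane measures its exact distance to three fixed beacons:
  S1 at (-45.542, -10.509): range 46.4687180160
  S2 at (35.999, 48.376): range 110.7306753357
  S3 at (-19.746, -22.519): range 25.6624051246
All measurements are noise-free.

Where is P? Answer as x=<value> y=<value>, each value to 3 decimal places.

x=-18.279 y=-48.139

eq1: (x + 45.542)² + (y + 10.509)² = 46.4687180160²
eq2: (x − 35.999)² + (y − 48.376)² = 110.7306753357²
eq3: (x + 19.746)² + (y + 22.519)² = 25.6624051246²
eq1−eq2, eq1−eq3 (x²,y² cancel):
  163.082·x + 117.770·y = -8650.288174
  51.592·x − 24.020·y = 213.279749
det = 163.082·-24.020 − 117.770·51.592 = -9993.219480
x = (-8650.288174·-24.020 − 117.770·213.279749) / -9993.219480 = -18.278590
y = (163.082·213.279749 − -8650.288174·51.592) / -9993.219480 = -48.139417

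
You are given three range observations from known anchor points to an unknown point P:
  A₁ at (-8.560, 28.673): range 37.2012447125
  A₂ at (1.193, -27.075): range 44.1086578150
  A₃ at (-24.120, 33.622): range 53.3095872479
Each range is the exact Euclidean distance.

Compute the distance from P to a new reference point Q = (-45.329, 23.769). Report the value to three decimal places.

eq1: (x + 8.560)² + (y − 28.673)² = 37.2012447125²
eq2: (x − 1.193)² + (y + 27.075)² = 44.1086578150²
eq3: (x + 24.120)² + (y − 33.622)² = 53.3095872479²
eq2−eq1, eq2−eq3 (x²,y² cancel):
  -19.506·x + 111.496·y = 722.576741
  -50.626·x + 121.394·y = 81.396012
det = -19.506·121.394 − 111.496·-50.626 = 3276.685132
x = (722.576741·121.394 − 111.496·81.396012) / 3276.685132 = 24.000216
y = (-19.506·81.396012 − 722.576741·-50.626) / 3276.685132 = 10.679531
|P − Q| = √((24.000216 − -45.329)² + (10.679531 − 23.769)²) = 70.554053

70.554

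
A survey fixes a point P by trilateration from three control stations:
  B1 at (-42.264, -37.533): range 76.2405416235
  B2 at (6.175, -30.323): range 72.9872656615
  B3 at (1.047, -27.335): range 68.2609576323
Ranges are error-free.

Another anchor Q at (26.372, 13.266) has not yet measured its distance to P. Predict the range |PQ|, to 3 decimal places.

54.956

eq1: (x + 42.264)² + (y + 37.533)² = 76.2405416235²
eq2: (x − 6.175)² + (y + 30.323)² = 72.9872656615²
eq3: (x − 1.047)² + (y + 27.335)² = 68.2609576323²
eq3−eq2, eq3−eq1 (x²,y² cancel):
  10.256·x − 5.976·y = -458.266092
  -86.622·x − 20.396·y = 1293.611501
det = 10.256·-20.396 − -5.976·-86.622 = -726.834448
x = (-458.266092·-20.396 − -5.976·1293.611501) / -726.834448 = -23.495608
y = (10.256·1293.611501 − -458.266092·-86.622) / -726.834448 = 36.361301
|P − Q| = √((-23.495608 − 26.372)² + (36.361301 − 13.266)²) = 54.956085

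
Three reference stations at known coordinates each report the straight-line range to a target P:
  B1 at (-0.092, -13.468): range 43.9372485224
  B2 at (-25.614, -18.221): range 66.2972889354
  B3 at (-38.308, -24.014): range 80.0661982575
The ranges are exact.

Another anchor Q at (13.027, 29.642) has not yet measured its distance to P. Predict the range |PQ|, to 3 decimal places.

eq1: (x + 0.092)² + (y + 13.468)² = 43.9372485224²
eq2: (x + 25.614)² + (y + 18.221)² = 66.2972889354²
eq3: (x + 38.308)² + (y + 24.014)² = 80.0661982575²
eq3−eq2, eq3−eq1 (x²,y² cancel):
  25.388·x + 11.586·y = 959.172360
  76.432·x + 21.092·y = 2617.334724
det = 25.388·21.092 − 11.586·76.432 = -350.057456
x = (959.172360·21.092 − 11.586·2617.334724) / -350.057456 = 28.834057
y = (25.388·2617.334724 − 959.172360·76.432) / -350.057456 = 19.604119
|P − Q| = √((28.834057 − 13.027)² + (19.604119 − 29.642)²) = 18.724906

18.725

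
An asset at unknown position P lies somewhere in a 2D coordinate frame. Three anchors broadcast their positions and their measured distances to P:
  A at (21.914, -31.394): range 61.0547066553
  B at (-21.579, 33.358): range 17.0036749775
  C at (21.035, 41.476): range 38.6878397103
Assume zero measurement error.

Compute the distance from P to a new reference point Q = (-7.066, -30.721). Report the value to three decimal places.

50.838

eq1: (x − 21.914)² + (y + 31.394)² = 61.0547066553²
eq2: (x + 21.579)² + (y − 33.358)² = 17.0036749775²
eq3: (x − 21.035)² + (y − 41.476)² = 38.6878397103²
eq2−eq3, eq2−eq1 (x²,y² cancel):
  85.228·x + 16.236·y = -623.303583
  86.986·x − 129.504·y = -3551.155015
det = 85.228·-129.504 − 16.236·86.986 = -12449.671608
x = (-623.303583·-129.504 − 16.236·-3551.155015) / -12449.671608 = -11.114900
y = (85.228·-3551.155015 − -623.303583·86.986) / -12449.671608 = 19.955479
|P − Q| = √((-11.114900 − -7.066)² + (19.955479 − -30.721)²) = 50.837969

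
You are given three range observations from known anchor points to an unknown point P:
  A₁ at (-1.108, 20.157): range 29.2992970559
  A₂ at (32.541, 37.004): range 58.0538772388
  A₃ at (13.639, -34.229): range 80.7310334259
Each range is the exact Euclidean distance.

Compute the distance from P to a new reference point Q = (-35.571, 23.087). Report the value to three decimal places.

eq1: (x + 1.108)² + (y − 20.157)² = 29.2992970559²
eq2: (x − 32.541)² + (y − 37.004)² = 58.0538772388²
eq3: (x − 13.639)² + (y + 34.229)² = 80.7310334259²
eq3−eq1, eq3−eq2 (x²,y² cancel):
  -29.494·x + 108.772·y = 4708.936501
  37.804·x + 142.466·y = 4217.813031
det = -29.494·142.466 − 108.772·37.804 = -8313.908892
x = (4708.936501·142.466 − 108.772·4217.813031) / -8313.908892 = -25.509467
y = (-29.494·4217.813031 − 4708.936501·37.804) / -8313.908892 = 36.374805
|P − Q| = √((-25.509467 − -35.571)² + (36.374805 − 23.087)²) = 16.667339

16.667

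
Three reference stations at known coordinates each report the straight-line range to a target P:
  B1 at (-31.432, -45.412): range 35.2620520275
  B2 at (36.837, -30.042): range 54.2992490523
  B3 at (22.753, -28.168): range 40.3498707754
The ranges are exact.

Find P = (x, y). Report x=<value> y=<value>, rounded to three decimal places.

eq1: (x + 31.432)² + (y + 45.412)² = 35.2620520275²
eq2: (x − 36.837)² + (y + 30.042)² = 54.2992490523²
eq3: (x − 22.753)² + (y + 28.168)² = 40.3498707754²
eq2−eq1, eq2−eq3 (x²,y² cancel):
  -136.538·x − 30.740·y = 2495.730169
  -28.168·x + 3.748·y = 371.945276
det = -136.538·3.748 − -30.740·-28.168 = -1377.628744
x = (2495.730169·3.748 − -30.740·371.945276) / -1377.628744 = -15.089402
y = (-136.538·371.945276 − 2495.730169·-28.168) / -1377.628744 = -14.165691

x=-15.089 y=-14.166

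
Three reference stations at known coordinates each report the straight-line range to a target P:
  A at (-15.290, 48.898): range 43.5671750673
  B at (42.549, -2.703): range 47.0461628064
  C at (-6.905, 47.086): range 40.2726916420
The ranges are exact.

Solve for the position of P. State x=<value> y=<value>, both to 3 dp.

eq1: (x + 15.290)² + (y − 48.898)² = 43.5671750673²
eq2: (x − 42.549)² + (y + 2.703)² = 47.0461628064²
eq3: (x + 6.905)² + (y − 47.086)² = 40.2726916420²
eq3−eq2, eq3−eq1 (x²,y² cancel):
  98.908·x − 99.578·y = -1038.498554
  -16.770·x + 3.624·y = 83.819032
det = 98.908·3.624 − -99.578·-16.770 = -1311.480468
x = (-1038.498554·3.624 − -99.578·83.819032) / -1311.480468 = -3.494534
y = (98.908·83.819032 − -1038.498554·-16.770) / -1311.480468 = 6.957975

x=-3.495 y=6.958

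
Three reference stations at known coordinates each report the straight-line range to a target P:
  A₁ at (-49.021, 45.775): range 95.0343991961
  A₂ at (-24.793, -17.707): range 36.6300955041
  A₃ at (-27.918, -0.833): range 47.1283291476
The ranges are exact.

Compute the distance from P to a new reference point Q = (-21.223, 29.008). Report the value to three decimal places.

eq1: (x + 49.021)² + (y − 45.775)² = 95.0343991961²
eq2: (x + 24.793)² + (y + 17.707)² = 36.6300955041²
eq3: (x + 27.918)² + (y + 0.833)² = 47.1283291476²
eq1−eq3, eq1−eq2 (x²,y² cancel):
  42.206·x − 93.216·y = 3092.157169
  48.456·x − 126.964·y = 4119.594766
det = 42.206·-126.964 − -93.216·48.456 = -841.768088
x = (3092.157169·-126.964 − -93.216·4119.594766) / -841.768088 = 10.193422
y = (42.206·4119.594766 − 3092.157169·48.456) / -841.768088 = -28.556617
|P − Q| = √((10.193422 − -21.223)² + (-28.556617 − 29.008)²) = 65.579545

65.580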